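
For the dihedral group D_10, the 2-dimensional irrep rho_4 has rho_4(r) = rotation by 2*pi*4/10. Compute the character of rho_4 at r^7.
chi_{rho_4}(r^7) = 2*cos(2*pi*4*7/10) = -1/2 + sqrt(5)/2

Argument: rho_4(r^7) is rotation by angle 2*pi*4*7/10, whose trace is 2*cos(2*pi*4*7/10) = -1/2 + sqrt(5)/2.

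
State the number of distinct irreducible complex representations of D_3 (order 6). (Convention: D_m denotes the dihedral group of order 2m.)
3

Solution. The number of irreducible complex representations of a finite group equals its number of conjugacy classes. D_3 has 3 conjugacy classes ((n+3)/2 for n odd), so D_3 (order 6) has exactly 3 irreducible complex representations.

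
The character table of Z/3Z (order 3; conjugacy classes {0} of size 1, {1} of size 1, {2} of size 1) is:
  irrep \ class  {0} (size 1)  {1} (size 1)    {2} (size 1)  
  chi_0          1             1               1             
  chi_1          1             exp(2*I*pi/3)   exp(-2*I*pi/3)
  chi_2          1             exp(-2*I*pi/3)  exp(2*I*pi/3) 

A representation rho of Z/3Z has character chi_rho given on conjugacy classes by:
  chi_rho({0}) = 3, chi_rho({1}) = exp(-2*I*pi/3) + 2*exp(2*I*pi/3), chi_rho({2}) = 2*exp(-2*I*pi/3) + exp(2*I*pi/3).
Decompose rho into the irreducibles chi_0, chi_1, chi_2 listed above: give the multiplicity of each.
Multiplicities: chi_0: 0, chi_1: 2, chi_2: 1.

Proof sketch: Use <chi_rho, chi> = (1/|G|) sum_C |C| * chi_rho(C) * conj(chi(C)) with |G| = 3 for each irreducible chi in the table:
  <chi_rho, chi_0> = (1/3)[1*(3)*conj(1) + 1*(exp(-2*I*pi/3) + 2*exp(2*I*pi/3))*conj(1) + 1*(2*exp(-2*I*pi/3) + exp(2*I*pi/3))*conj(1)]
      = (1/3)[(3) + (exp(-2*I*pi/3) + 2*exp(2*I*pi/3)) + (2*exp(-2*I*pi/3) + exp(2*I*pi/3))] = 0/3 = 0
  <chi_rho, chi_1> = (1/3)[1*(3)*conj(1) + 1*(exp(-2*I*pi/3) + 2*exp(2*I*pi/3))*conj(exp(2*I*pi/3)) + 1*(2*exp(-2*I*pi/3) + exp(2*I*pi/3))*conj(exp(-2*I*pi/3))]
      = (1/3)[(3) + (2 + exp(2*I*pi/3)) + (2 + exp(-2*I*pi/3))] = 6/3 = 2
  <chi_rho, chi_2> = (1/3)[1*(3)*conj(1) + 1*(exp(-2*I*pi/3) + 2*exp(2*I*pi/3))*conj(exp(-2*I*pi/3)) + 1*(2*exp(-2*I*pi/3) + exp(2*I*pi/3))*conj(exp(2*I*pi/3))]
      = (1/3)[(3) + (1 + 2*exp(-2*I*pi/3)) + (1 + 2*exp(2*I*pi/3))] = 3/3 = 1
(Exp terms are combined using exp(i*s)*conj(exp(i*t)) = exp(i*(s-t)), and sums of them are collapsed using the identity that for every m > 1 the m distinct m-th roots of unity sum to 0, e.g. 1 + exp(2*I*pi/3) + exp(-2*I*pi/3) = 0.)
Dimension check: dim(rho) = sum (mult * dim) = 0*1 + 2*1 + 1*1 = 3 = chi_rho(e) = 3.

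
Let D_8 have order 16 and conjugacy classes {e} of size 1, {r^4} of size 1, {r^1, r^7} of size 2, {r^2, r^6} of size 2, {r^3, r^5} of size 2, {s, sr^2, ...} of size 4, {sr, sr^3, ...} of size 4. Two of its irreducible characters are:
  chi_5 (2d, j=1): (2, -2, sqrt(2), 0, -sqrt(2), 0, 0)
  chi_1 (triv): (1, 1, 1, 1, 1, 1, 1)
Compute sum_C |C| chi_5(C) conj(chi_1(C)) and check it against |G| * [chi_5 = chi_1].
Sum = 0; so <chi_5, chi_1> = 0 (distinct irreducibles are orthogonal).

Proof sketch: Compute term by term over conjugacy classes (|C| * chi_5(C) * conj(chi_1(C))):
  1*(2)*conj(1) + 1*(-2)*conj(1) + 2*(sqrt(2))*conj(1) + 2*(0)*conj(1) + 2*(-sqrt(2))*conj(1) + 4*(0)*conj(1) + 4*(0)*conj(1)
  = (2) + (-2) + (2*sqrt(2)) + (0) + (-2*sqrt(2)) + (0) + (0)
  = 0.
Dividing by |G| = 16 gives 0/16 = 0, matching the row-orthogonality relation <chi_5, chi_1> = [chi_5 = chi_1].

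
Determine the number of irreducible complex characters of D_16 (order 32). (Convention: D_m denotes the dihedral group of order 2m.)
11

Explanation: The number of irreducible complex representations of a finite group equals its number of conjugacy classes. D_16 has 11 conjugacy classes (n/2 + 3 for n even), so D_16 (order 32) has exactly 11 irreducible complex representations.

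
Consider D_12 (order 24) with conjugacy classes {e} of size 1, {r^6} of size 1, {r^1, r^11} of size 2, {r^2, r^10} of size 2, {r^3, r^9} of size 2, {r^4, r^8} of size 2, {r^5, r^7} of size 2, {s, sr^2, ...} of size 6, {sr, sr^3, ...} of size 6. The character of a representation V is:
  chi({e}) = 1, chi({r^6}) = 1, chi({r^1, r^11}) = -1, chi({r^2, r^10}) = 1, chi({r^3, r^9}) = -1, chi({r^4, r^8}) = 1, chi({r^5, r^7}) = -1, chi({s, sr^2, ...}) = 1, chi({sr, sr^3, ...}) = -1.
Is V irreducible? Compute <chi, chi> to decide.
Irreducible: <chi, chi> = 1.

Reasoning: <chi, chi> = (1/|G|) sum_C |C| * |chi(C)|^2 = (1/24)[1*|1|^2 + 1*|1|^2 + 2*|-1|^2 + 2*|1|^2 + 2*|-1|^2 + 2*|1|^2 + 2*|-1|^2 + 6*|1|^2 + 6*|-1|^2]
  = (1/24)[(1) + (1) + (2) + (2) + (2) + (2) + (2) + (6) + (6)] = 24/24 = 1.
A character is irreducible iff <chi, chi> = 1, so this representation is irreducible.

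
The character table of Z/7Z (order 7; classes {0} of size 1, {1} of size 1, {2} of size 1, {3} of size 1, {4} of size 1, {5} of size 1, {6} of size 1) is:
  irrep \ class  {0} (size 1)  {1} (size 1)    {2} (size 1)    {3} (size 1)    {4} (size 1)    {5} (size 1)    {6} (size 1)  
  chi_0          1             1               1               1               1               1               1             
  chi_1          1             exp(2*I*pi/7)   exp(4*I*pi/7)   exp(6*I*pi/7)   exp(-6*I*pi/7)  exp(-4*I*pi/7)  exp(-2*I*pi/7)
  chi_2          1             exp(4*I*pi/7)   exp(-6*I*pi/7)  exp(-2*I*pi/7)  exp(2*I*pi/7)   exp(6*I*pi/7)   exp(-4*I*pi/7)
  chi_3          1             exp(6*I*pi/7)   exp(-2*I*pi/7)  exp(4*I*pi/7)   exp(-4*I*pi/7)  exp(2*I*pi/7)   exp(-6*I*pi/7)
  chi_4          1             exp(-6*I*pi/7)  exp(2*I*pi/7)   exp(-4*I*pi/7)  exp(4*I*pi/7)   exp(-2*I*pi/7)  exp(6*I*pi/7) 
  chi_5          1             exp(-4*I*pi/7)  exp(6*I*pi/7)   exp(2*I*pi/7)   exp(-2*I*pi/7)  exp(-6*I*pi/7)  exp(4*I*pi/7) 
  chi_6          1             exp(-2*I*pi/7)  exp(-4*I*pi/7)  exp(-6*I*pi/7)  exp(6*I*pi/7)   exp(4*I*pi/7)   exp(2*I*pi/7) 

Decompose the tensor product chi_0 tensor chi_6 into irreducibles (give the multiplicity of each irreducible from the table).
chi_0 tensor chi_6 = chi_6 (all other irreducibles have multiplicity 0).

The character of a tensor product is the pointwise product (chi_0 * chi_6)(C) = chi_0(C) * chi_6(C):
  {0}: (1)*(1), {1}: (1)*(exp(-2*I*pi/7)), {2}: (1)*(exp(-4*I*pi/7)), {3}: (1)*(exp(-6*I*pi/7)), {4}: (1)*(exp(6*I*pi/7)), {5}: (1)*(exp(4*I*pi/7)), {6}: (1)*(exp(2*I*pi/7))
so (chi_0 * chi_6) takes values
  {0} -> 1, {1} -> exp(-2*I*pi/7), {2} -> exp(-4*I*pi/7), {3} -> exp(-6*I*pi/7), {4} -> exp(6*I*pi/7), {5} -> exp(4*I*pi/7), {6} -> exp(2*I*pi/7).
Now take the inner product of this character with each irreducible chi from the table, <chi_0*chi_6, chi> = (1/7) sum_C |C| (chi_0*chi_6)(C) conj(chi(C)):
  <chi_0*chi_6, chi_0> = (1/7)[1*(1)*conj(1) + 1*(exp(-2*I*pi/7))*conj(1) + 1*(exp(-4*I*pi/7))*conj(1) + 1*(exp(-6*I*pi/7))*conj(1) + 1*(exp(6*I*pi/7))*conj(1) + 1*(exp(4*I*pi/7))*conj(1) + 1*(exp(2*I*pi/7))*conj(1)]
      = (1/7)[(1) + (exp(-2*I*pi/7)) + (exp(-4*I*pi/7)) + (exp(-6*I*pi/7)) + (exp(6*I*pi/7)) + (exp(4*I*pi/7)) + (exp(2*I*pi/7))] = 0/7 = 0
  <chi_0*chi_6, chi_1> = (1/7)[1*(1)*conj(1) + 1*(exp(-2*I*pi/7))*conj(exp(2*I*pi/7)) + 1*(exp(-4*I*pi/7))*conj(exp(4*I*pi/7)) + 1*(exp(-6*I*pi/7))*conj(exp(6*I*pi/7)) + 1*(exp(6*I*pi/7))*conj(exp(-6*I*pi/7)) + 1*(exp(4*I*pi/7))*conj(exp(-4*I*pi/7)) + 1*(exp(2*I*pi/7))*conj(exp(-2*I*pi/7))]
      = (1/7)[(1) + (exp(-4*I*pi/7)) + (exp(6*I*pi/7)) + (exp(2*I*pi/7)) + (exp(-2*I*pi/7)) + (exp(-6*I*pi/7)) + (exp(4*I*pi/7))] = 0/7 = 0
  <chi_0*chi_6, chi_2> = (1/7)[1*(1)*conj(1) + 1*(exp(-2*I*pi/7))*conj(exp(4*I*pi/7)) + 1*(exp(-4*I*pi/7))*conj(exp(-6*I*pi/7)) + 1*(exp(-6*I*pi/7))*conj(exp(-2*I*pi/7)) + 1*(exp(6*I*pi/7))*conj(exp(2*I*pi/7)) + 1*(exp(4*I*pi/7))*conj(exp(6*I*pi/7)) + 1*(exp(2*I*pi/7))*conj(exp(-4*I*pi/7))]
      = (1/7)[(1) + (exp(-6*I*pi/7)) + (exp(2*I*pi/7)) + (exp(-4*I*pi/7)) + (exp(4*I*pi/7)) + (exp(-2*I*pi/7)) + (exp(6*I*pi/7))] = 0/7 = 0
  <chi_0*chi_6, chi_3> = (1/7)[1*(1)*conj(1) + 1*(exp(-2*I*pi/7))*conj(exp(6*I*pi/7)) + 1*(exp(-4*I*pi/7))*conj(exp(-2*I*pi/7)) + 1*(exp(-6*I*pi/7))*conj(exp(4*I*pi/7)) + 1*(exp(6*I*pi/7))*conj(exp(-4*I*pi/7)) + 1*(exp(4*I*pi/7))*conj(exp(2*I*pi/7)) + 1*(exp(2*I*pi/7))*conj(exp(-6*I*pi/7))]
      = (1/7)[(1) + (exp(6*I*pi/7)) + (exp(-2*I*pi/7)) + (exp(4*I*pi/7)) + (exp(-4*I*pi/7)) + (exp(2*I*pi/7)) + (exp(-6*I*pi/7))] = 0/7 = 0
  <chi_0*chi_6, chi_4> = (1/7)[1*(1)*conj(1) + 1*(exp(-2*I*pi/7))*conj(exp(-6*I*pi/7)) + 1*(exp(-4*I*pi/7))*conj(exp(2*I*pi/7)) + 1*(exp(-6*I*pi/7))*conj(exp(-4*I*pi/7)) + 1*(exp(6*I*pi/7))*conj(exp(4*I*pi/7)) + 1*(exp(4*I*pi/7))*conj(exp(-2*I*pi/7)) + 1*(exp(2*I*pi/7))*conj(exp(6*I*pi/7))]
      = (1/7)[(1) + (exp(4*I*pi/7)) + (exp(-6*I*pi/7)) + (exp(-2*I*pi/7)) + (exp(2*I*pi/7)) + (exp(6*I*pi/7)) + (exp(-4*I*pi/7))] = 0/7 = 0
  <chi_0*chi_6, chi_5> = (1/7)[1*(1)*conj(1) + 1*(exp(-2*I*pi/7))*conj(exp(-4*I*pi/7)) + 1*(exp(-4*I*pi/7))*conj(exp(6*I*pi/7)) + 1*(exp(-6*I*pi/7))*conj(exp(2*I*pi/7)) + 1*(exp(6*I*pi/7))*conj(exp(-2*I*pi/7)) + 1*(exp(4*I*pi/7))*conj(exp(-6*I*pi/7)) + 1*(exp(2*I*pi/7))*conj(exp(4*I*pi/7))]
      = (1/7)[(1) + (exp(2*I*pi/7)) + (exp(4*I*pi/7)) + (exp(6*I*pi/7)) + (exp(-6*I*pi/7)) + (exp(-4*I*pi/7)) + (exp(-2*I*pi/7))] = 0/7 = 0
  <chi_0*chi_6, chi_6> = (1/7)[1*(1)*conj(1) + 1*(exp(-2*I*pi/7))*conj(exp(-2*I*pi/7)) + 1*(exp(-4*I*pi/7))*conj(exp(-4*I*pi/7)) + 1*(exp(-6*I*pi/7))*conj(exp(-6*I*pi/7)) + 1*(exp(6*I*pi/7))*conj(exp(6*I*pi/7)) + 1*(exp(4*I*pi/7))*conj(exp(4*I*pi/7)) + 1*(exp(2*I*pi/7))*conj(exp(2*I*pi/7))]
      = (1/7)[(1) + (1) + (1) + (1) + (1) + (1) + (1)] = 7/7 = 1
(Exp terms are combined using exp(i*s)*conj(exp(i*t)) = exp(i*(s-t)), and sums of them are collapsed using the identity that for every m > 1 the m distinct m-th roots of unity sum to 0, e.g. 1 + exp(2*I*pi/3) + exp(-2*I*pi/3) = 0.)
Hence the multiplicities are chi_6: 1. Dimension check: dim(chi_0)*dim(chi_6) = 1*1 = 1 and sum (mult * dim) = 1*1 = 1.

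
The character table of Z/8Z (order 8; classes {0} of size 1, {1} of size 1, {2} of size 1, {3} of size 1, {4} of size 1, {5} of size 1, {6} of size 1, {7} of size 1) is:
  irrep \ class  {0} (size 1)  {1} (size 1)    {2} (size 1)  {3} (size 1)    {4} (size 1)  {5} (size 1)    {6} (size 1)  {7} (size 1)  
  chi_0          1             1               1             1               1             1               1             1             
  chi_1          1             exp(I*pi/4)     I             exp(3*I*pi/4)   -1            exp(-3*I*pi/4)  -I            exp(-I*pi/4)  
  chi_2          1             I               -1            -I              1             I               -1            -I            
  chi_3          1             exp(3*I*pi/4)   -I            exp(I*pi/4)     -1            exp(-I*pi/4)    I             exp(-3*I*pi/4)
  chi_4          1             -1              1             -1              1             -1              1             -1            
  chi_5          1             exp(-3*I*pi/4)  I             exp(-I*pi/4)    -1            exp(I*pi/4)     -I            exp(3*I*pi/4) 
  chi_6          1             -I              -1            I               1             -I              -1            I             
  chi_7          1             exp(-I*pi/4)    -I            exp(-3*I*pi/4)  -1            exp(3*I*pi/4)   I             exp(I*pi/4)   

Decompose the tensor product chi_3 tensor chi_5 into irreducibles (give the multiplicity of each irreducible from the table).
chi_3 tensor chi_5 = chi_0 (all other irreducibles have multiplicity 0).

Working: The character of a tensor product is the pointwise product (chi_3 * chi_5)(C) = chi_3(C) * chi_5(C):
  {0}: (1)*(1), {1}: (exp(3*I*pi/4))*(exp(-3*I*pi/4)), {2}: (-I)*(I), {3}: (exp(I*pi/4))*(exp(-I*pi/4)), {4}: (-1)*(-1), {5}: (exp(-I*pi/4))*(exp(I*pi/4)), {6}: (I)*(-I), {7}: (exp(-3*I*pi/4))*(exp(3*I*pi/4))
so (chi_3 * chi_5) takes values
  {0} -> 1, {1} -> 1, {2} -> 1, {3} -> 1, {4} -> 1, {5} -> 1, {6} -> 1, {7} -> 1.
Now take the inner product of this character with each irreducible chi from the table, <chi_3*chi_5, chi> = (1/8) sum_C |C| (chi_3*chi_5)(C) conj(chi(C)):
  <chi_3*chi_5, chi_0> = (1/8)[1*(1)*conj(1) + 1*(1)*conj(1) + 1*(1)*conj(1) + 1*(1)*conj(1) + 1*(1)*conj(1) + 1*(1)*conj(1) + 1*(1)*conj(1) + 1*(1)*conj(1)]
      = (1/8)[(1) + (1) + (1) + (1) + (1) + (1) + (1) + (1)] = 8/8 = 1
  <chi_3*chi_5, chi_1> = (1/8)[1*(1)*conj(1) + 1*(1)*conj(exp(I*pi/4)) + 1*(1)*conj(I) + 1*(1)*conj(exp(3*I*pi/4)) + 1*(1)*conj(-1) + 1*(1)*conj(exp(-3*I*pi/4)) + 1*(1)*conj(-I) + 1*(1)*conj(exp(-I*pi/4))]
      = (1/8)[(1) + (exp(-I*pi/4)) + (-I) + (exp(-3*I*pi/4)) + (-1) + (exp(3*I*pi/4)) + (I) + (exp(I*pi/4))] = 0/8 = 0
  <chi_3*chi_5, chi_2> = (1/8)[1*(1)*conj(1) + 1*(1)*conj(I) + 1*(1)*conj(-1) + 1*(1)*conj(-I) + 1*(1)*conj(1) + 1*(1)*conj(I) + 1*(1)*conj(-1) + 1*(1)*conj(-I)]
      = (1/8)[(1) + (-I) + (-1) + (I) + (1) + (-I) + (-1) + (I)] = 0/8 = 0
  <chi_3*chi_5, chi_3> = (1/8)[1*(1)*conj(1) + 1*(1)*conj(exp(3*I*pi/4)) + 1*(1)*conj(-I) + 1*(1)*conj(exp(I*pi/4)) + 1*(1)*conj(-1) + 1*(1)*conj(exp(-I*pi/4)) + 1*(1)*conj(I) + 1*(1)*conj(exp(-3*I*pi/4))]
      = (1/8)[(1) + (exp(-3*I*pi/4)) + (I) + (exp(-I*pi/4)) + (-1) + (exp(I*pi/4)) + (-I) + (exp(3*I*pi/4))] = 0/8 = 0
  <chi_3*chi_5, chi_4> = (1/8)[1*(1)*conj(1) + 1*(1)*conj(-1) + 1*(1)*conj(1) + 1*(1)*conj(-1) + 1*(1)*conj(1) + 1*(1)*conj(-1) + 1*(1)*conj(1) + 1*(1)*conj(-1)]
      = (1/8)[(1) + (-1) + (1) + (-1) + (1) + (-1) + (1) + (-1)] = 0/8 = 0
  <chi_3*chi_5, chi_5> = (1/8)[1*(1)*conj(1) + 1*(1)*conj(exp(-3*I*pi/4)) + 1*(1)*conj(I) + 1*(1)*conj(exp(-I*pi/4)) + 1*(1)*conj(-1) + 1*(1)*conj(exp(I*pi/4)) + 1*(1)*conj(-I) + 1*(1)*conj(exp(3*I*pi/4))]
      = (1/8)[(1) + (exp(3*I*pi/4)) + (-I) + (exp(I*pi/4)) + (-1) + (exp(-I*pi/4)) + (I) + (exp(-3*I*pi/4))] = 0/8 = 0
  <chi_3*chi_5, chi_6> = (1/8)[1*(1)*conj(1) + 1*(1)*conj(-I) + 1*(1)*conj(-1) + 1*(1)*conj(I) + 1*(1)*conj(1) + 1*(1)*conj(-I) + 1*(1)*conj(-1) + 1*(1)*conj(I)]
      = (1/8)[(1) + (I) + (-1) + (-I) + (1) + (I) + (-1) + (-I)] = 0/8 = 0
  <chi_3*chi_5, chi_7> = (1/8)[1*(1)*conj(1) + 1*(1)*conj(exp(-I*pi/4)) + 1*(1)*conj(-I) + 1*(1)*conj(exp(-3*I*pi/4)) + 1*(1)*conj(-1) + 1*(1)*conj(exp(3*I*pi/4)) + 1*(1)*conj(I) + 1*(1)*conj(exp(I*pi/4))]
      = (1/8)[(1) + (exp(I*pi/4)) + (I) + (exp(3*I*pi/4)) + (-1) + (exp(-3*I*pi/4)) + (-I) + (exp(-I*pi/4))] = 0/8 = 0
(Exp terms are combined using exp(i*s)*conj(exp(i*t)) = exp(i*(s-t)), and sums of them are collapsed using the identity that for every m > 1 the m distinct m-th roots of unity sum to 0, e.g. 1 + exp(2*I*pi/3) + exp(-2*I*pi/3) = 0.)
Hence the multiplicities are chi_0: 1. Dimension check: dim(chi_3)*dim(chi_5) = 1*1 = 1 and sum (mult * dim) = 1*1 = 1.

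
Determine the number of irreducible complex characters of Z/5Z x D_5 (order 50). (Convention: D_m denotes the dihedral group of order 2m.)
20

Proof sketch: The number of irreducible complex representations of a finite group equals its number of conjugacy classes. For a direct product, #classes(G x H) = #classes(G) * #classes(H). Z/5Z has 5 classes (abelian), D_5 has 4 classes, so 5 * 4 = 20, so Z/5Z x D_5 (order 50) has exactly 20 irreducible complex representations.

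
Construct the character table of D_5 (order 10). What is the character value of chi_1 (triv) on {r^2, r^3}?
Conjugacy classes: {e} of size 1, {r^1, r^4} of size 2, {r^2, r^3} of size 2, {s, sr, ..., sr^4} of size 5.
Character table:
  irrep \ class              {e} (size 1)  {r^1, r^4} (size 2)  {r^2, r^3} (size 2)  {s, sr, ..., sr^4} (size 5)
  chi_1 (triv)               1             1                    1                    1                          
  chi_2 (sign: r->1, s->-1)  1             1                    1                    -1                         
  chi_3 (2d, j=1)            2             -1/2 + sqrt(5)/2     -sqrt(5)/2 - 1/2     0                          
  chi_4 (2d, j=2)            2             -sqrt(5)/2 - 1/2     -1/2 + sqrt(5)/2     0                          

Spot check: chi_1 (triv) on {r^2, r^3} = 1.

Working: D_5 has order 2*5 = 10 with 4 conjugacy classes, hence 4 irreducibles. Sum of squared dims 1 + 1 + 4 + 4 = 10 = |G|. Linear characters come from the abelianisation; the 2-dimensional irreps have character r^k -> 2*cos(2*pi*j*k/5), reflections -> 0.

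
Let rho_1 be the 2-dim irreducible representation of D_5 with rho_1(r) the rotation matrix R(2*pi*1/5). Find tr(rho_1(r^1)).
chi_{rho_1}(r^1) = 2*cos(2*pi*1*1/5) = -1/2 + sqrt(5)/2

Why: rho_1(r^1) is rotation by angle 2*pi*1*1/5, whose trace is 2*cos(2*pi*1*1/5) = -1/2 + sqrt(5)/2.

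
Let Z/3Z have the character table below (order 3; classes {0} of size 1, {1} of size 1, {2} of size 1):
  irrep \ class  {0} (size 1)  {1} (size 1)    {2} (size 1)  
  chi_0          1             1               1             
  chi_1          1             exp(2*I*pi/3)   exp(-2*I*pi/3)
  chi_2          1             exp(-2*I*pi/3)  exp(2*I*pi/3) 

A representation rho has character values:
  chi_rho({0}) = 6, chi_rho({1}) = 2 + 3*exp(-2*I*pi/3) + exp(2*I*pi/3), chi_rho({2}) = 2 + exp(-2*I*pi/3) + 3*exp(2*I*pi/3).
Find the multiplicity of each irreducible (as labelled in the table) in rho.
Multiplicities: chi_0: 2, chi_1: 1, chi_2: 3.

Details: Use <chi_rho, chi> = (1/|G|) sum_C |C| * chi_rho(C) * conj(chi(C)) with |G| = 3 for each irreducible chi in the table:
  <chi_rho, chi_0> = (1/3)[1*(6)*conj(1) + 1*(2 + 3*exp(-2*I*pi/3) + exp(2*I*pi/3))*conj(1) + 1*(2 + exp(-2*I*pi/3) + 3*exp(2*I*pi/3))*conj(1)]
      = (1/3)[(6) + (2 + 3*exp(-2*I*pi/3) + exp(2*I*pi/3)) + (2 + exp(-2*I*pi/3) + 3*exp(2*I*pi/3))] = 6/3 = 2
  <chi_rho, chi_1> = (1/3)[1*(6)*conj(1) + 1*(2 + 3*exp(-2*I*pi/3) + exp(2*I*pi/3))*conj(exp(2*I*pi/3)) + 1*(2 + exp(-2*I*pi/3) + 3*exp(2*I*pi/3))*conj(exp(-2*I*pi/3))]
      = (1/3)[(6) + (1 + 2*exp(-2*I*pi/3) + 3*exp(2*I*pi/3)) + (1 + 3*exp(-2*I*pi/3) + 2*exp(2*I*pi/3))] = 3/3 = 1
  <chi_rho, chi_2> = (1/3)[1*(6)*conj(1) + 1*(2 + 3*exp(-2*I*pi/3) + exp(2*I*pi/3))*conj(exp(-2*I*pi/3)) + 1*(2 + exp(-2*I*pi/3) + 3*exp(2*I*pi/3))*conj(exp(2*I*pi/3))]
      = (1/3)[(6) + (3 + exp(-2*I*pi/3) + 2*exp(2*I*pi/3)) + (3 + 2*exp(-2*I*pi/3) + exp(2*I*pi/3))] = 9/3 = 3
(Exp terms are combined using exp(i*s)*conj(exp(i*t)) = exp(i*(s-t)), and sums of them are collapsed using the identity that for every m > 1 the m distinct m-th roots of unity sum to 0, e.g. 1 + exp(2*I*pi/3) + exp(-2*I*pi/3) = 0.)
Dimension check: dim(rho) = sum (mult * dim) = 2*1 + 1*1 + 3*1 = 6 = chi_rho(e) = 6.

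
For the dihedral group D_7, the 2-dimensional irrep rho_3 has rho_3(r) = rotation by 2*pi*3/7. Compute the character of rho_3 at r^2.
chi_{rho_3}(r^2) = 2*cos(2*pi*3*2/7) = 2*cos(2*pi/7)

Explanation: rho_3(r^2) is rotation by angle 2*pi*3*2/7, whose trace is 2*cos(2*pi*3*2/7) = 2*cos(2*pi/7).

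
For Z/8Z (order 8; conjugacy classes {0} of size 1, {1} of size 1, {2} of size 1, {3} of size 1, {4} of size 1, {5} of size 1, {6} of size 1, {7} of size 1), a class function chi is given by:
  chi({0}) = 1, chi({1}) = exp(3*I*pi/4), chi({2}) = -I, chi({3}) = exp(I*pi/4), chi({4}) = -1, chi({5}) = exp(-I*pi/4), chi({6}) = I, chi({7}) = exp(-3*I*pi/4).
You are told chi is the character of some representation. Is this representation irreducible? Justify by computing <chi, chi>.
Irreducible: <chi, chi> = 1.

Working: <chi, chi> = (1/|G|) sum_C |C| * |chi(C)|^2 = (1/8)[1*|1|^2 + 1*|exp(3*I*pi/4)|^2 + 1*|-I|^2 + 1*|exp(I*pi/4)|^2 + 1*|-1|^2 + 1*|exp(-I*pi/4)|^2 + 1*|I|^2 + 1*|exp(-3*I*pi/4)|^2]
  = (1/8)[(1) + (1) + (1) + (1) + (1) + (1) + (1) + (1)] = 8/8 = 1.
(Exp terms are combined using exp(i*s)*conj(exp(i*t)) = exp(i*(s-t)), and sums of them are collapsed using the identity that for every m > 1 the m distinct m-th roots of unity sum to 0, e.g. 1 + exp(2*I*pi/3) + exp(-2*I*pi/3) = 0.)
A character is irreducible iff <chi, chi> = 1, so this representation is irreducible.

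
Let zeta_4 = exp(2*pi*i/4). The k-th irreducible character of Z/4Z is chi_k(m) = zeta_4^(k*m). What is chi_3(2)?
chi_3(2) = zeta_4^6 = -1

Why: chi_3(2) = zeta_4^(3*2) = zeta_4^6. Since zeta_4^4 = 1, this equals zeta_4^2 = exp(2*pi*i*2/4) = -1.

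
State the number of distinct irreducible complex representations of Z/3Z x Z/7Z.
21

Proof sketch: The number of irreducible complex representations of a finite group equals its number of conjugacy classes. Z/3Z x Z/7Z is abelian of order 21, so every element is its own conjugacy class: 21 classes, so Z/3Z x Z/7Z (order 21) has exactly 21 irreducible complex representations.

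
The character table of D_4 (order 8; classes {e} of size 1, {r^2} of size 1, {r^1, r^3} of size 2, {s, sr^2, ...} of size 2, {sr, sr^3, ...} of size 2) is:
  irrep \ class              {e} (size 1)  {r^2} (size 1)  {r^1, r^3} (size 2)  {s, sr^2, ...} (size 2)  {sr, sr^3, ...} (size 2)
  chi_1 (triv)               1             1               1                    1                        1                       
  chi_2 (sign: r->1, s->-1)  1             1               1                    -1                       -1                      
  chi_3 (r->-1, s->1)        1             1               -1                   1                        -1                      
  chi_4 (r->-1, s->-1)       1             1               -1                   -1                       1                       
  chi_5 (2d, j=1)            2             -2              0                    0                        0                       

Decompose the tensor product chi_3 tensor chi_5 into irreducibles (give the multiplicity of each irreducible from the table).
chi_3 tensor chi_5 = chi_5 (all other irreducibles have multiplicity 0).

Justification: The character of a tensor product is the pointwise product (chi_3 * chi_5)(C) = chi_3(C) * chi_5(C):
  {e}: (1)*(2), {r^2}: (1)*(-2), {r^1, r^3}: (-1)*(0), {s, sr^2, ...}: (1)*(0), {sr, sr^3, ...}: (-1)*(0)
so (chi_3 * chi_5) takes values
  {e} -> 2, {r^2} -> -2, {r^1, r^3} -> 0, {s, sr^2, ...} -> 0, {sr, sr^3, ...} -> 0.
Now take the inner product of this character with each irreducible chi from the table, <chi_3*chi_5, chi> = (1/8) sum_C |C| (chi_3*chi_5)(C) conj(chi(C)):
  <chi_3*chi_5, chi_1> = (1/8)[1*(2)*conj(1) + 1*(-2)*conj(1) + 2*(0)*conj(1) + 2*(0)*conj(1) + 2*(0)*conj(1)]
      = (1/8)[(2) + (-2) + (0) + (0) + (0)] = 0/8 = 0
  <chi_3*chi_5, chi_2> = (1/8)[1*(2)*conj(1) + 1*(-2)*conj(1) + 2*(0)*conj(1) + 2*(0)*conj(-1) + 2*(0)*conj(-1)]
      = (1/8)[(2) + (-2) + (0) + (0) + (0)] = 0/8 = 0
  <chi_3*chi_5, chi_3> = (1/8)[1*(2)*conj(1) + 1*(-2)*conj(1) + 2*(0)*conj(-1) + 2*(0)*conj(1) + 2*(0)*conj(-1)]
      = (1/8)[(2) + (-2) + (0) + (0) + (0)] = 0/8 = 0
  <chi_3*chi_5, chi_4> = (1/8)[1*(2)*conj(1) + 1*(-2)*conj(1) + 2*(0)*conj(-1) + 2*(0)*conj(-1) + 2*(0)*conj(1)]
      = (1/8)[(2) + (-2) + (0) + (0) + (0)] = 0/8 = 0
  <chi_3*chi_5, chi_5> = (1/8)[1*(2)*conj(2) + 1*(-2)*conj(-2) + 2*(0)*conj(0) + 2*(0)*conj(0) + 2*(0)*conj(0)]
      = (1/8)[(4) + (4) + (0) + (0) + (0)] = 8/8 = 1
Hence the multiplicities are chi_5: 1. Dimension check: dim(chi_3)*dim(chi_5) = 1*2 = 2 and sum (mult * dim) = 1*2 = 2.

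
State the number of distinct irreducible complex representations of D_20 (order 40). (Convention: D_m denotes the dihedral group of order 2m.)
13

Argument: The number of irreducible complex representations of a finite group equals its number of conjugacy classes. D_20 has 13 conjugacy classes (n/2 + 3 for n even), so D_20 (order 40) has exactly 13 irreducible complex representations.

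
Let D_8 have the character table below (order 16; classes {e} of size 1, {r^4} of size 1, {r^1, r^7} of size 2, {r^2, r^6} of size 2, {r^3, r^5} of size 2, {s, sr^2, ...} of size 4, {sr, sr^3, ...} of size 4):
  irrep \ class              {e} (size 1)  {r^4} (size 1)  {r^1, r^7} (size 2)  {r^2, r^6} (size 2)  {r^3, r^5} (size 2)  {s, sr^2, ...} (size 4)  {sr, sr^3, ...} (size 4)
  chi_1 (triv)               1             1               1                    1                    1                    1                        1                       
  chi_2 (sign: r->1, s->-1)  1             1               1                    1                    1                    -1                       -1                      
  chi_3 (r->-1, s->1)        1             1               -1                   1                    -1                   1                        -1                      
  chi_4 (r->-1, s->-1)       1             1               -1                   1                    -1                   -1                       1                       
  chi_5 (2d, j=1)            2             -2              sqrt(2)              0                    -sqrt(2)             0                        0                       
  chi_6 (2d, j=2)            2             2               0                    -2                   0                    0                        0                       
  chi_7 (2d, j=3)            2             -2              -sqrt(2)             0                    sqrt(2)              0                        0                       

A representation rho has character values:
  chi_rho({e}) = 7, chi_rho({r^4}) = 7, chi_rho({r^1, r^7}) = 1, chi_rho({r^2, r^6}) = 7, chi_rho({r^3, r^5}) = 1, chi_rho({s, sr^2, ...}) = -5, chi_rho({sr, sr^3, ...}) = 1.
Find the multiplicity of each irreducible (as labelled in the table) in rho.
Multiplicities: chi_1: 1, chi_2: 3, chi_3: 0, chi_4: 3, chi_5: 0, chi_6: 0, chi_7: 0.

Explanation: Use <chi_rho, chi> = (1/|G|) sum_C |C| * chi_rho(C) * conj(chi(C)) with |G| = 16 for each irreducible chi in the table:
  <chi_rho, chi_1> = (1/16)[1*(7)*conj(1) + 1*(7)*conj(1) + 2*(1)*conj(1) + 2*(7)*conj(1) + 2*(1)*conj(1) + 4*(-5)*conj(1) + 4*(1)*conj(1)]
      = (1/16)[(7) + (7) + (2) + (14) + (2) + (-20) + (4)] = 16/16 = 1
  <chi_rho, chi_2> = (1/16)[1*(7)*conj(1) + 1*(7)*conj(1) + 2*(1)*conj(1) + 2*(7)*conj(1) + 2*(1)*conj(1) + 4*(-5)*conj(-1) + 4*(1)*conj(-1)]
      = (1/16)[(7) + (7) + (2) + (14) + (2) + (20) + (-4)] = 48/16 = 3
  <chi_rho, chi_3> = (1/16)[1*(7)*conj(1) + 1*(7)*conj(1) + 2*(1)*conj(-1) + 2*(7)*conj(1) + 2*(1)*conj(-1) + 4*(-5)*conj(1) + 4*(1)*conj(-1)]
      = (1/16)[(7) + (7) + (-2) + (14) + (-2) + (-20) + (-4)] = 0/16 = 0
  <chi_rho, chi_4> = (1/16)[1*(7)*conj(1) + 1*(7)*conj(1) + 2*(1)*conj(-1) + 2*(7)*conj(1) + 2*(1)*conj(-1) + 4*(-5)*conj(-1) + 4*(1)*conj(1)]
      = (1/16)[(7) + (7) + (-2) + (14) + (-2) + (20) + (4)] = 48/16 = 3
  <chi_rho, chi_5> = (1/16)[1*(7)*conj(2) + 1*(7)*conj(-2) + 2*(1)*conj(sqrt(2)) + 2*(7)*conj(0) + 2*(1)*conj(-sqrt(2)) + 4*(-5)*conj(0) + 4*(1)*conj(0)]
      = (1/16)[(14) + (-14) + (2*sqrt(2)) + (0) + (-2*sqrt(2)) + (0) + (0)] = 0/16 = 0
  <chi_rho, chi_6> = (1/16)[1*(7)*conj(2) + 1*(7)*conj(2) + 2*(1)*conj(0) + 2*(7)*conj(-2) + 2*(1)*conj(0) + 4*(-5)*conj(0) + 4*(1)*conj(0)]
      = (1/16)[(14) + (14) + (0) + (-28) + (0) + (0) + (0)] = 0/16 = 0
  <chi_rho, chi_7> = (1/16)[1*(7)*conj(2) + 1*(7)*conj(-2) + 2*(1)*conj(-sqrt(2)) + 2*(7)*conj(0) + 2*(1)*conj(sqrt(2)) + 4*(-5)*conj(0) + 4*(1)*conj(0)]
      = (1/16)[(14) + (-14) + (-2*sqrt(2)) + (0) + (2*sqrt(2)) + (0) + (0)] = 0/16 = 0
Dimension check: dim(rho) = sum (mult * dim) = 1*1 + 3*1 + 0*1 + 3*1 + 0*2 + 0*2 + 0*2 = 7 = chi_rho(e) = 7.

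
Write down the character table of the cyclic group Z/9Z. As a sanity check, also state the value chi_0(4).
Character table of Z/9Z (irreps indexed chi_0,...,chi_8 with chi_k(m) = zeta_9^(k*m), zeta_9 = exp(2*pi*i/9)):
  irrep \ class  {0} (size 1)  {1} (size 1)    {2} (size 1)    {3} (size 1)    {4} (size 1)    {5} (size 1)    {6} (size 1)    {7} (size 1)    {8} (size 1)  
  chi_0          1             1               1               1               1               1               1               1               1             
  chi_1          1             exp(2*I*pi/9)   exp(4*I*pi/9)   exp(2*I*pi/3)   exp(8*I*pi/9)   exp(-8*I*pi/9)  exp(-2*I*pi/3)  exp(-4*I*pi/9)  exp(-2*I*pi/9)
  chi_2          1             exp(4*I*pi/9)   exp(8*I*pi/9)   exp(-2*I*pi/3)  exp(-2*I*pi/9)  exp(2*I*pi/9)   exp(2*I*pi/3)   exp(-8*I*pi/9)  exp(-4*I*pi/9)
  chi_3          1             exp(2*I*pi/3)   exp(-2*I*pi/3)  1               exp(2*I*pi/3)   exp(-2*I*pi/3)  1               exp(2*I*pi/3)   exp(-2*I*pi/3)
  chi_4          1             exp(8*I*pi/9)   exp(-2*I*pi/9)  exp(2*I*pi/3)   exp(-4*I*pi/9)  exp(4*I*pi/9)   exp(-2*I*pi/3)  exp(2*I*pi/9)   exp(-8*I*pi/9)
  chi_5          1             exp(-8*I*pi/9)  exp(2*I*pi/9)   exp(-2*I*pi/3)  exp(4*I*pi/9)   exp(-4*I*pi/9)  exp(2*I*pi/3)   exp(-2*I*pi/9)  exp(8*I*pi/9) 
  chi_6          1             exp(-2*I*pi/3)  exp(2*I*pi/3)   1               exp(-2*I*pi/3)  exp(2*I*pi/3)   1               exp(-2*I*pi/3)  exp(2*I*pi/3) 
  chi_7          1             exp(-4*I*pi/9)  exp(-8*I*pi/9)  exp(2*I*pi/3)   exp(2*I*pi/9)   exp(-2*I*pi/9)  exp(-2*I*pi/3)  exp(8*I*pi/9)   exp(4*I*pi/9) 
  chi_8          1             exp(-2*I*pi/9)  exp(-4*I*pi/9)  exp(-2*I*pi/3)  exp(-8*I*pi/9)  exp(8*I*pi/9)   exp(2*I*pi/3)   exp(4*I*pi/9)   exp(2*I*pi/9) 

Spot check: chi_0(4) = zeta_9^(0*4) = zeta_9^0 = 1.

Details: Z/9Z is abelian, so all 9 irreducible complex representations are 1-dimensional. They are given by chi_k(m) = zeta_9^(k*m) for k = 0,...,8. Row orthogonality: sum_m chi_k(m) conj(chi_l(m)) = 9 * [k = l].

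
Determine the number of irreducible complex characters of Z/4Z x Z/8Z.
32

Details: The number of irreducible complex representations of a finite group equals its number of conjugacy classes. Z/4Z x Z/8Z is abelian of order 32, so every element is its own conjugacy class: 32 classes, so Z/4Z x Z/8Z (order 32) has exactly 32 irreducible complex representations.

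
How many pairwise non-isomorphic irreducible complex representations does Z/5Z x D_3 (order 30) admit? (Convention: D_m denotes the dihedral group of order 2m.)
15

Why: The number of irreducible complex representations of a finite group equals its number of conjugacy classes. For a direct product, #classes(G x H) = #classes(G) * #classes(H). Z/5Z has 5 classes (abelian), D_3 has 3 classes, so 5 * 3 = 15, so Z/5Z x D_3 (order 30) has exactly 15 irreducible complex representations.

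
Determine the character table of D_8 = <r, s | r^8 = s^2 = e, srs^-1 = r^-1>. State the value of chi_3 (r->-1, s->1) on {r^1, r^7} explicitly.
Conjugacy classes: {e} of size 1, {r^4} of size 1, {r^1, r^7} of size 2, {r^2, r^6} of size 2, {r^3, r^5} of size 2, {s, sr^2, ...} of size 4, {sr, sr^3, ...} of size 4.
Character table:
  irrep \ class              {e} (size 1)  {r^4} (size 1)  {r^1, r^7} (size 2)  {r^2, r^6} (size 2)  {r^3, r^5} (size 2)  {s, sr^2, ...} (size 4)  {sr, sr^3, ...} (size 4)
  chi_1 (triv)               1             1               1                    1                    1                    1                        1                       
  chi_2 (sign: r->1, s->-1)  1             1               1                    1                    1                    -1                       -1                      
  chi_3 (r->-1, s->1)        1             1               -1                   1                    -1                   1                        -1                      
  chi_4 (r->-1, s->-1)       1             1               -1                   1                    -1                   -1                       1                       
  chi_5 (2d, j=1)            2             -2              sqrt(2)              0                    -sqrt(2)             0                        0                       
  chi_6 (2d, j=2)            2             2               0                    -2                   0                    0                        0                       
  chi_7 (2d, j=3)            2             -2              -sqrt(2)             0                    sqrt(2)              0                        0                       

Spot check: chi_3 (r->-1, s->1) on {r^1, r^7} = -1.

Proof sketch: D_8 has order 2*8 = 16 with 7 conjugacy classes, hence 7 irreducibles. Sum of squared dims 1 + 1 + 1 + 1 + 4 + 4 + 4 = 16 = |G|. Linear characters come from the abelianisation; the 2-dimensional irreps have character r^k -> 2*cos(2*pi*j*k/8), reflections -> 0.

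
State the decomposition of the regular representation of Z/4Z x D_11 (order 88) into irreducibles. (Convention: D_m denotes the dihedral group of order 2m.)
Each irreducible V_i of dimension d_i appears with multiplicity d_i, i.e. rho_reg = (direct sum over all irreducibles V_i) d_i V_i. The irreducible dimensions for Z/4Z x D_11 are 1, 1, 1, 1, 1, 1, 1, 1, 2, 2, 2, 2, 2, 2, 2, 2, 2, 2, 2, 2, 2, 2, 2, 2, 2, 2, 2, 2: 8 irreducibles of dimension 1, each with multiplicity 1; 20 irreducibles of dimension 2, each with multiplicity 2. Total dimension 8*1*1 + 20*2*2 = 88 = |G|.

Reasoning: General theorem: in the regular representation of a finite group G, each irreducible appears with multiplicity equal to its dimension. Check: dim(rho_reg) = sum d_i^2 = 1 + 1 + 1 + 1 + 1 + 1 + 1 + 1 + 4 + 4 + 4 + 4 + 4 + 4 + 4 + 4 + 4 + 4 + 4 + 4 + 4 + 4 + 4 + 4 + 4 + 4 + 4 + 4 = 88 = |G|.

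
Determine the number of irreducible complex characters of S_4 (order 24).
5

Details: The number of irreducible complex representations of a finite group equals its number of conjugacy classes. Conjugacy classes in S_4 correspond to cycle types, i.e. partitions of 4; there are p(4) = 5 of them, so S_4 (order 24) has exactly 5 irreducible complex representations.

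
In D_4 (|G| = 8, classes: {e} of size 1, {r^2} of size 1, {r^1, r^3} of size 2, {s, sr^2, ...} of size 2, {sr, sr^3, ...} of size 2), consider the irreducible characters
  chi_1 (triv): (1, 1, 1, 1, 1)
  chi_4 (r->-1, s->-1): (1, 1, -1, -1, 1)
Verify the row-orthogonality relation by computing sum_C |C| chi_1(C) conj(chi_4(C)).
Sum = 0; so <chi_1, chi_4> = 0 (distinct irreducibles are orthogonal).

Derivation: Compute term by term over conjugacy classes (|C| * chi_1(C) * conj(chi_4(C))):
  1*(1)*conj(1) + 1*(1)*conj(1) + 2*(1)*conj(-1) + 2*(1)*conj(-1) + 2*(1)*conj(1)
  = (1) + (1) + (-2) + (-2) + (2)
  = 0.
Dividing by |G| = 8 gives 0/8 = 0, matching the row-orthogonality relation <chi_1, chi_4> = [chi_1 = chi_4].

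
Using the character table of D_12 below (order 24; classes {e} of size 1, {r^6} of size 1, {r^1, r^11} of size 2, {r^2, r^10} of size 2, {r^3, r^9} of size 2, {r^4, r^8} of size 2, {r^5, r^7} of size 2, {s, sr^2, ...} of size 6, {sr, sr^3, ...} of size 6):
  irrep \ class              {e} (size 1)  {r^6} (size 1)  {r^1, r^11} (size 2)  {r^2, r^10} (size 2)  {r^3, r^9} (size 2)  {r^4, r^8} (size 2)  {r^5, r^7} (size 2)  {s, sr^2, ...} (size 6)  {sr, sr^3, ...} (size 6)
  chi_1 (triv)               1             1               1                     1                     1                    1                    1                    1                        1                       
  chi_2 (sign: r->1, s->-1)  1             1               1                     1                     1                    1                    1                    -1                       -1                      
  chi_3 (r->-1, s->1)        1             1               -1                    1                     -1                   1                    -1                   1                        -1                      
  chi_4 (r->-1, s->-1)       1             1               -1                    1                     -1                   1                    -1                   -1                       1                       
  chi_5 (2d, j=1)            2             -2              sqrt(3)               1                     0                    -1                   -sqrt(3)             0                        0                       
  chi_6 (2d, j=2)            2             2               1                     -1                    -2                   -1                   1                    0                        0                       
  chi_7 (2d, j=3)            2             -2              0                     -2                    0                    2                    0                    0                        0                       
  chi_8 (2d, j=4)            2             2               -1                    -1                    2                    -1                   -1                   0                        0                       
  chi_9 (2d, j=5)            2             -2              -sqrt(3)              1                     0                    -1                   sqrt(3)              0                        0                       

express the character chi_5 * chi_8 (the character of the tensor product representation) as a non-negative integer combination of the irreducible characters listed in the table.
chi_5 tensor chi_8 = chi_7 + chi_9 (all other irreducibles have multiplicity 0).

Details: The character of a tensor product is the pointwise product (chi_5 * chi_8)(C) = chi_5(C) * chi_8(C):
  {e}: (2)*(2), {r^6}: (-2)*(2), {r^1, r^11}: (sqrt(3))*(-1), {r^2, r^10}: (1)*(-1), {r^3, r^9}: (0)*(2), {r^4, r^8}: (-1)*(-1), {r^5, r^7}: (-sqrt(3))*(-1), {s, sr^2, ...}: (0)*(0), {sr, sr^3, ...}: (0)*(0)
so (chi_5 * chi_8) takes values
  {e} -> 4, {r^6} -> -4, {r^1, r^11} -> -sqrt(3), {r^2, r^10} -> -1, {r^3, r^9} -> 0, {r^4, r^8} -> 1, {r^5, r^7} -> sqrt(3), {s, sr^2, ...} -> 0, {sr, sr^3, ...} -> 0.
Now take the inner product of this character with each irreducible chi from the table, <chi_5*chi_8, chi> = (1/24) sum_C |C| (chi_5*chi_8)(C) conj(chi(C)):
  <chi_5*chi_8, chi_1> = (1/24)[1*(4)*conj(1) + 1*(-4)*conj(1) + 2*(-sqrt(3))*conj(1) + 2*(-1)*conj(1) + 2*(0)*conj(1) + 2*(1)*conj(1) + 2*(sqrt(3))*conj(1) + 6*(0)*conj(1) + 6*(0)*conj(1)]
      = (1/24)[(4) + (-4) + (-2*sqrt(3)) + (-2) + (0) + (2) + (2*sqrt(3)) + (0) + (0)] = 0/24 = 0
  <chi_5*chi_8, chi_2> = (1/24)[1*(4)*conj(1) + 1*(-4)*conj(1) + 2*(-sqrt(3))*conj(1) + 2*(-1)*conj(1) + 2*(0)*conj(1) + 2*(1)*conj(1) + 2*(sqrt(3))*conj(1) + 6*(0)*conj(-1) + 6*(0)*conj(-1)]
      = (1/24)[(4) + (-4) + (-2*sqrt(3)) + (-2) + (0) + (2) + (2*sqrt(3)) + (0) + (0)] = 0/24 = 0
  <chi_5*chi_8, chi_3> = (1/24)[1*(4)*conj(1) + 1*(-4)*conj(1) + 2*(-sqrt(3))*conj(-1) + 2*(-1)*conj(1) + 2*(0)*conj(-1) + 2*(1)*conj(1) + 2*(sqrt(3))*conj(-1) + 6*(0)*conj(1) + 6*(0)*conj(-1)]
      = (1/24)[(4) + (-4) + (2*sqrt(3)) + (-2) + (0) + (2) + (-2*sqrt(3)) + (0) + (0)] = 0/24 = 0
  <chi_5*chi_8, chi_4> = (1/24)[1*(4)*conj(1) + 1*(-4)*conj(1) + 2*(-sqrt(3))*conj(-1) + 2*(-1)*conj(1) + 2*(0)*conj(-1) + 2*(1)*conj(1) + 2*(sqrt(3))*conj(-1) + 6*(0)*conj(-1) + 6*(0)*conj(1)]
      = (1/24)[(4) + (-4) + (2*sqrt(3)) + (-2) + (0) + (2) + (-2*sqrt(3)) + (0) + (0)] = 0/24 = 0
  <chi_5*chi_8, chi_5> = (1/24)[1*(4)*conj(2) + 1*(-4)*conj(-2) + 2*(-sqrt(3))*conj(sqrt(3)) + 2*(-1)*conj(1) + 2*(0)*conj(0) + 2*(1)*conj(-1) + 2*(sqrt(3))*conj(-sqrt(3)) + 6*(0)*conj(0) + 6*(0)*conj(0)]
      = (1/24)[(8) + (8) + (-6) + (-2) + (0) + (-2) + (-6) + (0) + (0)] = 0/24 = 0
  <chi_5*chi_8, chi_6> = (1/24)[1*(4)*conj(2) + 1*(-4)*conj(2) + 2*(-sqrt(3))*conj(1) + 2*(-1)*conj(-1) + 2*(0)*conj(-2) + 2*(1)*conj(-1) + 2*(sqrt(3))*conj(1) + 6*(0)*conj(0) + 6*(0)*conj(0)]
      = (1/24)[(8) + (-8) + (-2*sqrt(3)) + (2) + (0) + (-2) + (2*sqrt(3)) + (0) + (0)] = 0/24 = 0
  <chi_5*chi_8, chi_7> = (1/24)[1*(4)*conj(2) + 1*(-4)*conj(-2) + 2*(-sqrt(3))*conj(0) + 2*(-1)*conj(-2) + 2*(0)*conj(0) + 2*(1)*conj(2) + 2*(sqrt(3))*conj(0) + 6*(0)*conj(0) + 6*(0)*conj(0)]
      = (1/24)[(8) + (8) + (0) + (4) + (0) + (4) + (0) + (0) + (0)] = 24/24 = 1
  <chi_5*chi_8, chi_8> = (1/24)[1*(4)*conj(2) + 1*(-4)*conj(2) + 2*(-sqrt(3))*conj(-1) + 2*(-1)*conj(-1) + 2*(0)*conj(2) + 2*(1)*conj(-1) + 2*(sqrt(3))*conj(-1) + 6*(0)*conj(0) + 6*(0)*conj(0)]
      = (1/24)[(8) + (-8) + (2*sqrt(3)) + (2) + (0) + (-2) + (-2*sqrt(3)) + (0) + (0)] = 0/24 = 0
  <chi_5*chi_8, chi_9> = (1/24)[1*(4)*conj(2) + 1*(-4)*conj(-2) + 2*(-sqrt(3))*conj(-sqrt(3)) + 2*(-1)*conj(1) + 2*(0)*conj(0) + 2*(1)*conj(-1) + 2*(sqrt(3))*conj(sqrt(3)) + 6*(0)*conj(0) + 6*(0)*conj(0)]
      = (1/24)[(8) + (8) + (6) + (-2) + (0) + (-2) + (6) + (0) + (0)] = 24/24 = 1
Hence the multiplicities are chi_7: 1, chi_9: 1. Dimension check: dim(chi_5)*dim(chi_8) = 2*2 = 4 and sum (mult * dim) = 1*2 + 1*2 = 4.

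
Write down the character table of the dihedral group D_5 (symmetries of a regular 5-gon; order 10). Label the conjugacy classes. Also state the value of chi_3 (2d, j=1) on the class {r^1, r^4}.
Conjugacy classes: {e} of size 1, {r^1, r^4} of size 2, {r^2, r^3} of size 2, {s, sr, ..., sr^4} of size 5.
Character table:
  irrep \ class              {e} (size 1)  {r^1, r^4} (size 2)  {r^2, r^3} (size 2)  {s, sr, ..., sr^4} (size 5)
  chi_1 (triv)               1             1                    1                    1                          
  chi_2 (sign: r->1, s->-1)  1             1                    1                    -1                         
  chi_3 (2d, j=1)            2             -1/2 + sqrt(5)/2     -sqrt(5)/2 - 1/2     0                          
  chi_4 (2d, j=2)            2             -sqrt(5)/2 - 1/2     -1/2 + sqrt(5)/2     0                          

Spot check: chi_3 (2d, j=1) on {r^1, r^4} = -1/2 + sqrt(5)/2.

Reasoning: D_5 has order 2*5 = 10 with 4 conjugacy classes, hence 4 irreducibles. Sum of squared dims 1 + 1 + 4 + 4 = 10 = |G|. Linear characters come from the abelianisation; the 2-dimensional irreps have character r^k -> 2*cos(2*pi*j*k/5), reflections -> 0.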